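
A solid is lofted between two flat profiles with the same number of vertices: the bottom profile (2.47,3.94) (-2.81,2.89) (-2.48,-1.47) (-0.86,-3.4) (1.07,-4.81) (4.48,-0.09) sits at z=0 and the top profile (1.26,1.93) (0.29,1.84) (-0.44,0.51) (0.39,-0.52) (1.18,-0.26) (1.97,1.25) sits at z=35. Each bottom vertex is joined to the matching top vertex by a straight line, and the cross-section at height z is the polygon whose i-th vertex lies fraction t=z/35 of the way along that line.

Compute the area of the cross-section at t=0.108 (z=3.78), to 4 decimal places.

Cross-section at t=0.108: each vertex is (1-t)·p0[i] + t·p1[i].
  v1: (1-0.108)·(2.47,3.94) + 0.108·(1.26,1.93) = (2.3393,3.7229)
  v2: (1-0.108)·(-2.81,2.89) + 0.108·(0.29,1.84) = (-2.4752,2.7766)
  v3: (1-0.108)·(-2.48,-1.47) + 0.108·(-0.44,0.51) = (-2.2597,-1.2562)
  v4: (1-0.108)·(-0.86,-3.4) + 0.108·(0.39,-0.52) = (-0.7250,-3.0890)
  v5: (1-0.108)·(1.07,-4.81) + 0.108·(1.18,-0.26) = (1.0819,-4.3186)
  v6: (1-0.108)·(4.48,-0.09) + 0.108·(1.97,1.25) = (4.2089,0.0547)
Shoelace sum Σ(x_i·y_{i+1} − x_{i+1}·y_i):
  i=1: 2.3393·2.7766 − -2.4752·3.7229 = +15.7103 (running +15.7103)
  i=2: -2.4752·-1.2562 − -2.2597·2.7766 = +9.3835 (running +25.0938)
  i=3: -2.2597·-3.0890 − -0.7250·-1.2562 = +6.0693 (running +31.1631)
  i=4: -0.7250·-4.3186 − 1.0819·-3.0890 = +6.4729 (running +37.6360)
  i=5: 1.0819·0.0547 − 4.2089·-4.3186 = +18.2358 (running +55.8719)
  i=6: 4.2089·3.7229 − 2.3393·0.0547 = +15.5415 (running +71.4133)
Area = |Σ|/2 = |71.4133|/2 = 35.7067

Area at t=0.108: 35.7067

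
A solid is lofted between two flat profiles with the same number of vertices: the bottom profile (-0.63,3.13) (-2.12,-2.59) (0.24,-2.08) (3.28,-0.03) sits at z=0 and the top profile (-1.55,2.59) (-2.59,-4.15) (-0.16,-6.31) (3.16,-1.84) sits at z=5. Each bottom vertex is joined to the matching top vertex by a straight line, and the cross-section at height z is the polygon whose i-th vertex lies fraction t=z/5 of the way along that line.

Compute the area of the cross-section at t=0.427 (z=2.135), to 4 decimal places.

Cross-section at t=0.427: each vertex is (1-t)·p0[i] + t·p1[i].
  v1: (1-0.427)·(-0.63,3.13) + 0.427·(-1.55,2.59) = (-1.0228,2.8994)
  v2: (1-0.427)·(-2.12,-2.59) + 0.427·(-2.59,-4.15) = (-2.3207,-3.2561)
  v3: (1-0.427)·(0.24,-2.08) + 0.427·(-0.16,-6.31) = (0.0692,-3.8862)
  v4: (1-0.427)·(3.28,-0.03) + 0.427·(3.16,-1.84) = (3.2288,-0.8029)
Shoelace sum Σ(x_i·y_{i+1} − x_{i+1}·y_i):
  i=1: -1.0228·-3.2561 − -2.3207·2.8994 = +10.0591 (running +10.0591)
  i=2: -2.3207·-3.8862 − 0.0692·-3.2561 = +9.2440 (running +19.3032)
  i=3: 0.0692·-0.8029 − 3.2288·-3.8862 = +12.4921 (running +31.7952)
  i=4: 3.2288·2.8994 − -1.0228·-0.8029 = +8.5403 (running +40.3356)
Area = |Σ|/2 = |40.3356|/2 = 20.1678

Area at t=0.427: 20.1678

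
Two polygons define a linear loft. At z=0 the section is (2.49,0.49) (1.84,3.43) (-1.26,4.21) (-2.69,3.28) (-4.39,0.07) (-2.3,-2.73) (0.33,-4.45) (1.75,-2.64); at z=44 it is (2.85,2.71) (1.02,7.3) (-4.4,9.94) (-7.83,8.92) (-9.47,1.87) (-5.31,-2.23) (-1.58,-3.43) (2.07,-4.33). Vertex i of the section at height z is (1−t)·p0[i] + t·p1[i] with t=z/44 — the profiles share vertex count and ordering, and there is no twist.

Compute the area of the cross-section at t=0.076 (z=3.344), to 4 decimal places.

Cross-section at t=0.076: each vertex is (1-t)·p0[i] + t·p1[i].
  v1: (1-0.076)·(2.49,0.49) + 0.076·(2.85,2.71) = (2.5174,0.6587)
  v2: (1-0.076)·(1.84,3.43) + 0.076·(1.02,7.3) = (1.7777,3.7241)
  v3: (1-0.076)·(-1.26,4.21) + 0.076·(-4.4,9.94) = (-1.4986,4.6455)
  v4: (1-0.076)·(-2.69,3.28) + 0.076·(-7.83,8.92) = (-3.0806,3.7086)
  v5: (1-0.076)·(-4.39,0.07) + 0.076·(-9.47,1.87) = (-4.7761,0.2068)
  v6: (1-0.076)·(-2.3,-2.73) + 0.076·(-5.31,-2.23) = (-2.5288,-2.6920)
  v7: (1-0.076)·(0.33,-4.45) + 0.076·(-1.58,-3.43) = (0.1848,-4.3725)
  v8: (1-0.076)·(1.75,-2.64) + 0.076·(2.07,-4.33) = (1.7743,-2.7684)
Shoelace sum Σ(x_i·y_{i+1} − x_{i+1}·y_i):
  i=1: 2.5174·3.7241 − 1.7777·0.6587 = +8.2040 (running +8.2040)
  i=2: 1.7777·4.6455 − -1.4986·3.7241 = +13.8393 (running +22.0432)
  i=3: -1.4986·3.7086 − -3.0806·4.6455 = +8.7531 (running +30.7964)
  i=4: -3.0806·0.2068 − -4.7761·3.7086 = +17.0757 (running +47.8721)
  i=5: -4.7761·-2.6920 − -2.5288·0.2068 = +13.3802 (running +61.2522)
  i=6: -2.5288·-4.3725 − 0.1848·-2.6920 = +11.5545 (running +72.8068)
  i=7: 0.1848·-2.7684 − 1.7743·-4.3725 = +7.2465 (running +80.0532)
  i=8: 1.7743·0.6587 − 2.5174·-2.7684 = +8.1379 (running +88.1912)
Area = |Σ|/2 = |88.1912|/2 = 44.0956

Area at t=0.076: 44.0956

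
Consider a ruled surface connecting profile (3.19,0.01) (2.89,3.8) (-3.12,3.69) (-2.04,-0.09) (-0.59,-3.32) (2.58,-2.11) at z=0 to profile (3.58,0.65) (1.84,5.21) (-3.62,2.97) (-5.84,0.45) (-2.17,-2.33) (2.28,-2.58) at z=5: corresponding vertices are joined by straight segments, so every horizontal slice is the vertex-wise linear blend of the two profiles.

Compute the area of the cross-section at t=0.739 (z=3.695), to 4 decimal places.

Area at t=0.739: 43.4130

Cross-section at t=0.739: each vertex is (1-t)·p0[i] + t·p1[i].
  v1: (1-0.739)·(3.19,0.01) + 0.739·(3.58,0.65) = (3.4782,0.4830)
  v2: (1-0.739)·(2.89,3.8) + 0.739·(1.84,5.21) = (2.1141,4.8420)
  v3: (1-0.739)·(-3.12,3.69) + 0.739·(-3.62,2.97) = (-3.4895,3.1579)
  v4: (1-0.739)·(-2.04,-0.09) + 0.739·(-5.84,0.45) = (-4.8482,0.3091)
  v5: (1-0.739)·(-0.59,-3.32) + 0.739·(-2.17,-2.33) = (-1.7576,-2.5884)
  v6: (1-0.739)·(2.58,-2.11) + 0.739·(2.28,-2.58) = (2.3583,-2.4573)
Shoelace sum Σ(x_i·y_{i+1} − x_{i+1}·y_i):
  i=1: 3.4782·4.8420 − 2.1141·0.4830 = +15.8205 (running +15.8205)
  i=2: 2.1141·3.1579 − -3.4895·4.8420 = +23.5721 (running +39.3926)
  i=3: -3.4895·0.3091 − -4.8482·3.1579 = +14.2318 (running +53.6243)
  i=4: -4.8482·-2.5884 − -1.7576·0.3091 = +13.0922 (running +66.7166)
  i=5: -1.7576·-2.4573 − 2.3583·-2.5884 = +10.4233 (running +77.1398)
  i=6: 2.3583·0.4830 − 3.4782·-2.4573 = +9.6861 (running +86.8259)
Area = |Σ|/2 = |86.8259|/2 = 43.4130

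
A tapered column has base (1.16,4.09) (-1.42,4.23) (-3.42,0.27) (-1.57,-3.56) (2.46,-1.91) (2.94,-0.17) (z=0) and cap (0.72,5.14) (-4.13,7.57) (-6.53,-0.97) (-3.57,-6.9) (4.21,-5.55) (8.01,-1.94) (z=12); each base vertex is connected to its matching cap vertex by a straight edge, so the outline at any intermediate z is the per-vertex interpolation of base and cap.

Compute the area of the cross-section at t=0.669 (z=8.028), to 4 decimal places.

Cross-section at t=0.669: each vertex is (1-t)·p0[i] + t·p1[i].
  v1: (1-0.669)·(1.16,4.09) + 0.669·(0.72,5.14) = (0.8656,4.7924)
  v2: (1-0.669)·(-1.42,4.23) + 0.669·(-4.13,7.57) = (-3.2330,6.4645)
  v3: (1-0.669)·(-3.42,0.27) + 0.669·(-6.53,-0.97) = (-5.5006,-0.5596)
  v4: (1-0.669)·(-1.57,-3.56) + 0.669·(-3.57,-6.9) = (-2.9080,-5.7945)
  v5: (1-0.669)·(2.46,-1.91) + 0.669·(4.21,-5.55) = (3.6307,-4.3452)
  v6: (1-0.669)·(2.94,-0.17) + 0.669·(8.01,-1.94) = (6.3318,-1.3541)
Shoelace sum Σ(x_i·y_{i+1} − x_{i+1}·y_i):
  i=1: 0.8656·6.4645 − -3.2330·4.7924 = +21.0898 (running +21.0898)
  i=2: -3.2330·-0.5596 − -5.5006·6.4645 = +37.3674 (running +58.4572)
  i=3: -5.5006·-5.7945 − -2.9080·-0.5596 = +30.2457 (running +88.7030)
  i=4: -2.9080·-4.3452 − 3.6307·-5.7945 = +33.6740 (running +122.3769)
  i=5: 3.6307·-1.3541 − 6.3318·-4.3452 = +22.5963 (running +144.9733)
  i=6: 6.3318·4.7924 − 0.8656·-1.3541 = +31.5172 (running +176.4904)
Area = |Σ|/2 = |176.4904|/2 = 88.2452

Area at t=0.669: 88.2452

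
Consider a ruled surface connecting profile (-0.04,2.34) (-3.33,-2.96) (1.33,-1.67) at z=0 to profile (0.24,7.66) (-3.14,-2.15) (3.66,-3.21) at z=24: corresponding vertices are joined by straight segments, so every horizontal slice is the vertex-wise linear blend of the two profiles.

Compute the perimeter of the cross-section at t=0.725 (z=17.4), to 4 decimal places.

Perimeter at t=0.725: 24.8551

Cross-section at t=0.725: each vertex is (1-t)·p0[i] + t·p1[i].
  v1: (1-0.725)·(-0.04,2.34) + 0.725·(0.24,7.66) = (0.1630,6.1970)
  v2: (1-0.725)·(-3.33,-2.96) + 0.725·(-3.14,-2.15) = (-3.1923,-2.3727)
  v3: (1-0.725)·(1.33,-1.67) + 0.725·(3.66,-3.21) = (3.0193,-2.7865)
Perimeter = Σ |v_{i+1} − v_i|:
  edge 1→2: √(-3.3552² + -8.5697²) = 9.2032 (running 9.2032)
  edge 2→3: √(6.2115² + -0.4137²) = 6.2253 (running 15.4284)
  edge 3→1: √(-2.8563² + 8.9835²) = 9.4266 (running 24.8551)
Perimeter = 24.8551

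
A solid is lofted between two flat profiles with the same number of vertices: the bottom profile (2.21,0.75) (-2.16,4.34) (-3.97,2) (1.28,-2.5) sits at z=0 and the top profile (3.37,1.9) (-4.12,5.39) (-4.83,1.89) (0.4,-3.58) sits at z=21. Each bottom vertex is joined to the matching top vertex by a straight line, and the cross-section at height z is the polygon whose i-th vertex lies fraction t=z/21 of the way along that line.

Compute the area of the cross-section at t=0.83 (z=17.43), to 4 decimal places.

Cross-section at t=0.83: each vertex is (1-t)·p0[i] + t·p1[i].
  v1: (1-0.83)·(2.21,0.75) + 0.83·(3.37,1.9) = (3.1728,1.7045)
  v2: (1-0.83)·(-2.16,4.34) + 0.83·(-4.12,5.39) = (-3.7868,5.2115)
  v3: (1-0.83)·(-3.97,2) + 0.83·(-4.83,1.89) = (-4.6838,1.9087)
  v4: (1-0.83)·(1.28,-2.5) + 0.83·(0.4,-3.58) = (0.5496,-3.3964)
Shoelace sum Σ(x_i·y_{i+1} − x_{i+1}·y_i):
  i=1: 3.1728·5.2115 − -3.7868·1.7045 = +22.9896 (running +22.9896)
  i=2: -3.7868·1.9087 − -4.6838·5.2115 = +17.1818 (running +40.1714)
  i=3: -4.6838·-3.3964 − 0.5496·1.9087 = +14.8590 (running +55.0304)
  i=4: 0.5496·1.7045 − 3.1728·-3.3964 = +11.7129 (running +66.7433)
Area = |Σ|/2 = |66.7433|/2 = 33.3717

Area at t=0.83: 33.3717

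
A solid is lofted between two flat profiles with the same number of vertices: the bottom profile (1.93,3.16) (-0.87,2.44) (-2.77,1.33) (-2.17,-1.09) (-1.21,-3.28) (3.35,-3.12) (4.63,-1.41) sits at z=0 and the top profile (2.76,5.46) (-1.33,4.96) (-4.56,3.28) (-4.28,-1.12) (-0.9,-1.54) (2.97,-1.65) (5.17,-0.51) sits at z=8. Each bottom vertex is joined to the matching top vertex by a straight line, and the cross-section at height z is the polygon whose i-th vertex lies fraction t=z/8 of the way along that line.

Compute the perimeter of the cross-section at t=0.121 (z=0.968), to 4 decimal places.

Perimeter at t=0.121: 22.5354

Cross-section at t=0.121: each vertex is (1-t)·p0[i] + t·p1[i].
  v1: (1-0.121)·(1.93,3.16) + 0.121·(2.76,5.46) = (2.0304,3.4383)
  v2: (1-0.121)·(-0.87,2.44) + 0.121·(-1.33,4.96) = (-0.9257,2.7449)
  v3: (1-0.121)·(-2.77,1.33) + 0.121·(-4.56,3.28) = (-2.9866,1.5659)
  v4: (1-0.121)·(-2.17,-1.09) + 0.121·(-4.28,-1.12) = (-2.4253,-1.0936)
  v5: (1-0.121)·(-1.21,-3.28) + 0.121·(-0.9,-1.54) = (-1.1725,-3.0695)
  v6: (1-0.121)·(3.35,-3.12) + 0.121·(2.97,-1.65) = (3.3040,-2.9421)
  v7: (1-0.121)·(4.63,-1.41) + 0.121·(5.17,-0.51) = (4.6953,-1.3011)
Perimeter = Σ |v_{i+1} − v_i|:
  edge 1→2: √(-2.9561² + -0.6934²) = 3.0363 (running 3.0363)
  edge 2→3: √(-2.0609² + -1.1790²) = 2.3743 (running 5.4106)
  edge 3→4: √(0.5613² + -2.6596²) = 2.7182 (running 8.1288)
  edge 4→5: √(1.2528² + -1.9758²) = 2.3395 (running 10.4683)
  edge 5→6: √(4.4765² + 0.1273²) = 4.4783 (running 14.9467)
  edge 6→7: √(1.3913² + 1.6410²) = 2.1515 (running 17.0981)
  edge 7→1: √(-2.6649² + 4.7394²) = 5.4372 (running 22.5354)
Perimeter = 22.5354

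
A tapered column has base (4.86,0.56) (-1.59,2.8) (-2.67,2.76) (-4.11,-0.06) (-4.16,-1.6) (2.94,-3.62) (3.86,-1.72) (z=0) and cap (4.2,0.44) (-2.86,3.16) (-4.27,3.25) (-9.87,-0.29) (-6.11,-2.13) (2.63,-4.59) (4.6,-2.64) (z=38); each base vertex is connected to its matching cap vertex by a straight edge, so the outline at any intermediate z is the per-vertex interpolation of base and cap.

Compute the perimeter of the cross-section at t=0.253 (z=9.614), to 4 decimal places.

Cross-section at t=0.253: each vertex is (1-t)·p0[i] + t·p1[i].
  v1: (1-0.253)·(4.86,0.56) + 0.253·(4.2,0.44) = (4.6930,0.5296)
  v2: (1-0.253)·(-1.59,2.8) + 0.253·(-2.86,3.16) = (-1.9113,2.8911)
  v3: (1-0.253)·(-2.67,2.76) + 0.253·(-4.27,3.25) = (-3.0748,2.8840)
  v4: (1-0.253)·(-4.11,-0.06) + 0.253·(-9.87,-0.29) = (-5.5673,-0.1182)
  v5: (1-0.253)·(-4.16,-1.6) + 0.253·(-6.11,-2.13) = (-4.6533,-1.7341)
  v6: (1-0.253)·(2.94,-3.62) + 0.253·(2.63,-4.59) = (2.8616,-3.8654)
  v7: (1-0.253)·(3.86,-1.72) + 0.253·(4.6,-2.64) = (4.0472,-1.9528)
Perimeter = Σ |v_{i+1} − v_i|:
  edge 1→2: √(-6.6043² + 2.3614²) = 7.0138 (running 7.0138)
  edge 2→3: √(-1.1635² + -0.0071²) = 1.1635 (running 8.1773)
  edge 3→4: √(-2.4925² + -3.0022²) = 3.9020 (running 12.0793)
  edge 4→5: √(0.9139² + -1.6159²) = 1.8564 (running 13.9357)
  edge 5→6: √(7.5149² + -2.1313²) = 7.8113 (running 21.7471)
  edge 6→7: √(1.1857² + 1.9127²) = 2.2503 (running 23.9974)
  edge 7→1: √(0.6458² + 2.4824²) = 2.5650 (running 26.5624)
Perimeter = 26.5624

Perimeter at t=0.253: 26.5624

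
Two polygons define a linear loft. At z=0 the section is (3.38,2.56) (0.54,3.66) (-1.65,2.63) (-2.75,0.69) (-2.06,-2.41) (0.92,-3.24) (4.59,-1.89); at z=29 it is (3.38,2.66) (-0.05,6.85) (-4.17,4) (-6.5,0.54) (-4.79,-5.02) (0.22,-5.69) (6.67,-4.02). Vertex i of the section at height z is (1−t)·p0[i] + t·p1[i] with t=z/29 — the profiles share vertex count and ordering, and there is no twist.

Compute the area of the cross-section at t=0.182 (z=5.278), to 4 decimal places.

Cross-section at t=0.182: each vertex is (1-t)·p0[i] + t·p1[i].
  v1: (1-0.182)·(3.38,2.56) + 0.182·(3.38,2.66) = (3.3800,2.5782)
  v2: (1-0.182)·(0.54,3.66) + 0.182·(-0.05,6.85) = (0.4326,4.2406)
  v3: (1-0.182)·(-1.65,2.63) + 0.182·(-4.17,4) = (-2.1086,2.8793)
  v4: (1-0.182)·(-2.75,0.69) + 0.182·(-6.5,0.54) = (-3.4325,0.6627)
  v5: (1-0.182)·(-2.06,-2.41) + 0.182·(-4.79,-5.02) = (-2.5569,-2.8850)
  v6: (1-0.182)·(0.92,-3.24) + 0.182·(0.22,-5.69) = (0.7926,-3.6859)
  v7: (1-0.182)·(4.59,-1.89) + 0.182·(6.67,-4.02) = (4.9686,-2.2777)
Shoelace sum Σ(x_i·y_{i+1} − x_{i+1}·y_i):
  i=1: 3.3800·4.2406 − 0.4326·2.5782 = +13.2178 (running +13.2178)
  i=2: 0.4326·2.8793 − -2.1086·4.2406 = +10.1875 (running +23.4053)
  i=3: -2.1086·0.6627 − -3.4325·2.8793 = +8.4859 (running +31.8912)
  i=4: -3.4325·-2.8850 − -2.5569·0.6627 = +11.5973 (running +43.4885)
  i=5: -2.5569·-3.6859 − 0.7926·-2.8850 = +11.7110 (running +55.1995)
  i=6: 0.7926·-2.2777 − 4.9686·-3.6859 = +16.5083 (running +71.7078)
  i=7: 4.9686·2.5782 − 3.3800·-2.2777 = +20.5084 (running +92.2163)
Area = |Σ|/2 = |92.2163|/2 = 46.1081

Area at t=0.182: 46.1081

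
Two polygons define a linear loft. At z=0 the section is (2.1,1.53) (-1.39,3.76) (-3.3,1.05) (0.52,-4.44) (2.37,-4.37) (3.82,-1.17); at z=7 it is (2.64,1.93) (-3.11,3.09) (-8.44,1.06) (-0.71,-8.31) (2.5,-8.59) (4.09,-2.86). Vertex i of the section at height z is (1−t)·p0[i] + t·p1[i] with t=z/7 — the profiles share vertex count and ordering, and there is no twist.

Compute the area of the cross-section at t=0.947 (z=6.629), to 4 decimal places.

Cross-section at t=0.947: each vertex is (1-t)·p0[i] + t·p1[i].
  v1: (1-0.947)·(2.1,1.53) + 0.947·(2.64,1.93) = (2.6114,1.9088)
  v2: (1-0.947)·(-1.39,3.76) + 0.947·(-3.11,3.09) = (-3.0188,3.1255)
  v3: (1-0.947)·(-3.3,1.05) + 0.947·(-8.44,1.06) = (-8.1676,1.0595)
  v4: (1-0.947)·(0.52,-4.44) + 0.947·(-0.71,-8.31) = (-0.6448,-8.1049)
  v5: (1-0.947)·(2.37,-4.37) + 0.947·(2.5,-8.59) = (2.4931,-8.3663)
  v6: (1-0.947)·(3.82,-1.17) + 0.947·(4.09,-2.86) = (4.0757,-2.7704)
Shoelace sum Σ(x_i·y_{i+1} − x_{i+1}·y_i):
  i=1: 2.6114·3.1255 − -3.0188·1.9088 = +13.9243 (running +13.9243)
  i=2: -3.0188·1.0595 − -8.1676·3.1255 = +22.3295 (running +36.2537)
  i=3: -8.1676·-8.1049 − -0.6448·1.0595 = +66.8805 (running +103.1342)
  i=4: -0.6448·-8.3663 − 2.4931·-8.1049 = +25.6011 (running +128.7353)
  i=5: 2.4931·-2.7704 − 4.0757·-8.3663 = +27.1916 (running +155.9269)
  i=6: 4.0757·1.9088 − 2.6114·-2.7704 = +15.0143 (running +170.9413)
Area = |Σ|/2 = |170.9413|/2 = 85.4706

Area at t=0.947: 85.4706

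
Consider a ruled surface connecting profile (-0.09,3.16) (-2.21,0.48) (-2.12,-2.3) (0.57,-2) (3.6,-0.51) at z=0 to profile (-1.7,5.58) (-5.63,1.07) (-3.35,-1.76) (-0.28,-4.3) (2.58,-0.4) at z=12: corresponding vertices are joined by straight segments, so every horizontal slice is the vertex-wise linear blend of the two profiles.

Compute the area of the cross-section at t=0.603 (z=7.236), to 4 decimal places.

Cross-section at t=0.603: each vertex is (1-t)·p0[i] + t·p1[i].
  v1: (1-0.603)·(-0.09,3.16) + 0.603·(-1.7,5.58) = (-1.0608,4.6193)
  v2: (1-0.603)·(-2.21,0.48) + 0.603·(-5.63,1.07) = (-4.2723,0.8358)
  v3: (1-0.603)·(-2.12,-2.3) + 0.603·(-3.35,-1.76) = (-2.8617,-1.9744)
  v4: (1-0.603)·(0.57,-2) + 0.603·(-0.28,-4.3) = (0.0574,-3.3869)
  v5: (1-0.603)·(3.6,-0.51) + 0.603·(2.58,-0.4) = (2.9849,-0.4437)
Shoelace sum Σ(x_i·y_{i+1} − x_{i+1}·y_i):
  i=1: -1.0608·0.8358 − -4.2723·4.6193 = +18.8481 (running +18.8481)
  i=2: -4.2723·-1.9744 − -2.8617·0.8358 = +10.8268 (running +29.6748)
  i=3: -2.8617·-3.3869 − 0.0574·-1.9744 = +9.8057 (running +39.4805)
  i=4: 0.0574·-0.4437 − 2.9849·-3.3869 = +10.0842 (running +49.5647)
  i=5: 2.9849·4.6193 − -1.0608·-0.4437 = +13.3176 (running +62.8823)
Area = |Σ|/2 = |62.8823|/2 = 31.4411

Area at t=0.603: 31.4411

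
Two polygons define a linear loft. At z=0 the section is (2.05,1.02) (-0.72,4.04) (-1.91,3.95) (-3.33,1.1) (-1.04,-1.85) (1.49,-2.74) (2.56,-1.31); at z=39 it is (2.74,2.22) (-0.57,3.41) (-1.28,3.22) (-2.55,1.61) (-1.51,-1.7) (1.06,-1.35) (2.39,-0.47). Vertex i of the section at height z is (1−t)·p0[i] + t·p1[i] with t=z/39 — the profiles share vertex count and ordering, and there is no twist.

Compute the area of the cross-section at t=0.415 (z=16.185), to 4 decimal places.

Cross-section at t=0.415: each vertex is (1-t)·p0[i] + t·p1[i].
  v1: (1-0.415)·(2.05,1.02) + 0.415·(2.74,2.22) = (2.3363,1.5180)
  v2: (1-0.415)·(-0.72,4.04) + 0.415·(-0.57,3.41) = (-0.6577,3.7786)
  v3: (1-0.415)·(-1.91,3.95) + 0.415·(-1.28,3.22) = (-1.6485,3.6471)
  v4: (1-0.415)·(-3.33,1.1) + 0.415·(-2.55,1.61) = (-3.0063,1.3116)
  v5: (1-0.415)·(-1.04,-1.85) + 0.415·(-1.51,-1.7) = (-1.2350,-1.7877)
  v6: (1-0.415)·(1.49,-2.74) + 0.415·(1.06,-1.35) = (1.3115,-2.1631)
  v7: (1-0.415)·(2.56,-1.31) + 0.415·(2.39,-0.47) = (2.4895,-0.9614)
Shoelace sum Σ(x_i·y_{i+1} − x_{i+1}·y_i):
  i=1: 2.3363·3.7786 − -0.6577·1.5180 = +9.8265 (running +9.8265)
  i=2: -0.6577·3.6471 − -1.6485·3.7786 = +3.8303 (running +13.6568)
  i=3: -1.6485·1.3116 − -3.0063·3.6471 = +8.8018 (running +22.4586)
  i=4: -3.0063·-1.7877 − -1.2350·1.3116 = +6.9945 (running +29.4530)
  i=5: -1.2350·-2.1631 − 1.3115·-1.7877 = +5.0163 (running +34.4694)
  i=6: 1.3115·-0.9614 − 2.4895·-2.1631 = +4.1241 (running +38.5935)
  i=7: 2.4895·1.5180 − 2.3363·-0.9614 = +6.0252 (running +44.6186)
Area = |Σ|/2 = |44.6186|/2 = 22.3093

Area at t=0.415: 22.3093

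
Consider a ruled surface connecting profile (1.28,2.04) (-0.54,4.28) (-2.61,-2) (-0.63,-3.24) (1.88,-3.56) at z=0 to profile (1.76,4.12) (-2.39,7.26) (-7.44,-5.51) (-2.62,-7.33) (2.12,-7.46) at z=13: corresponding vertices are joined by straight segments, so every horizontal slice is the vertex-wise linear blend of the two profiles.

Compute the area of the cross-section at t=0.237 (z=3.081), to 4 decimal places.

Cross-section at t=0.237: each vertex is (1-t)·p0[i] + t·p1[i].
  v1: (1-0.237)·(1.28,2.04) + 0.237·(1.76,4.12) = (1.3938,2.5330)
  v2: (1-0.237)·(-0.54,4.28) + 0.237·(-2.39,7.26) = (-0.9785,4.9863)
  v3: (1-0.237)·(-2.61,-2) + 0.237·(-7.44,-5.51) = (-3.7547,-2.8319)
  v4: (1-0.237)·(-0.63,-3.24) + 0.237·(-2.62,-7.33) = (-1.1016,-4.2093)
  v5: (1-0.237)·(1.88,-3.56) + 0.237·(2.12,-7.46) = (1.9369,-4.4843)
Shoelace sum Σ(x_i·y_{i+1} − x_{i+1}·y_i):
  i=1: 1.3938·4.9863 − -0.9785·2.5330 = +9.4280 (running +9.4280)
  i=2: -0.9785·-2.8319 − -3.7547·4.9863 = +21.4928 (running +30.9208)
  i=3: -3.7547·-4.2093 − -1.1016·-2.8319 = +12.6851 (running +43.6060)
  i=4: -1.1016·-4.4843 − 1.9369·-4.2093 = +13.0930 (running +56.6990)
  i=5: 1.9369·2.5330 − 1.3938·-4.4843 = +11.1561 (running +67.8551)
Area = |Σ|/2 = |67.8551|/2 = 33.9275

Area at t=0.237: 33.9275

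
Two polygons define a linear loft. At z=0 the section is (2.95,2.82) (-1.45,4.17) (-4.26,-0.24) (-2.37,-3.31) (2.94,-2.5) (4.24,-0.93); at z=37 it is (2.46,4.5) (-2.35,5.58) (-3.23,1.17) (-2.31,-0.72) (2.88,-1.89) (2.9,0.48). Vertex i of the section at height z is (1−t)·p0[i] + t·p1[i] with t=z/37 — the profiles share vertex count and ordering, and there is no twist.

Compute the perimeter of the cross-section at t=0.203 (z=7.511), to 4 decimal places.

Perimeter at t=0.203: 24.2818

Cross-section at t=0.203: each vertex is (1-t)·p0[i] + t·p1[i].
  v1: (1-0.203)·(2.95,2.82) + 0.203·(2.46,4.5) = (2.8505,3.1610)
  v2: (1-0.203)·(-1.45,4.17) + 0.203·(-2.35,5.58) = (-1.6327,4.4562)
  v3: (1-0.203)·(-4.26,-0.24) + 0.203·(-3.23,1.17) = (-4.0509,0.0462)
  v4: (1-0.203)·(-2.37,-3.31) + 0.203·(-2.31,-0.72) = (-2.3578,-2.7842)
  v5: (1-0.203)·(2.94,-2.5) + 0.203·(2.88,-1.89) = (2.9278,-2.3762)
  v6: (1-0.203)·(4.24,-0.93) + 0.203·(2.9,0.48) = (3.9680,-0.6438)
Perimeter = Σ |v_{i+1} − v_i|:
  edge 1→2: √(-4.4832² + 1.2952²) = 4.6666 (running 4.6666)
  edge 2→3: √(-2.4182² + -4.4100²) = 5.0295 (running 9.6961)
  edge 3→4: √(1.6931² + -2.8305²) = 3.2982 (running 12.9943)
  edge 4→5: √(5.2856² + 0.4081²) = 5.3014 (running 18.2956)
  edge 5→6: √(1.0402² + 1.7324²) = 2.0207 (running 20.3163)
  edge 6→1: √(-1.1174² + 3.8048²) = 3.9655 (running 24.2818)
Perimeter = 24.2818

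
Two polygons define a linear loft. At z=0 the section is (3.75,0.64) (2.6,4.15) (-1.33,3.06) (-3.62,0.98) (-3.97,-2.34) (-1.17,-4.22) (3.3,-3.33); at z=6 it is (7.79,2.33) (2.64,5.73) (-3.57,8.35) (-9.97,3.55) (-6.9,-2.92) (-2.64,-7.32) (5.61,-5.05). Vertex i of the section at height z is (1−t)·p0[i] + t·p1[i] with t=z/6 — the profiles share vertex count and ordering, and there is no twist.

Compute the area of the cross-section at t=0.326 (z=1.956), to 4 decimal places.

Area at t=0.326: 81.6057

Cross-section at t=0.326: each vertex is (1-t)·p0[i] + t·p1[i].
  v1: (1-0.326)·(3.75,0.64) + 0.326·(7.79,2.33) = (5.0670,1.1909)
  v2: (1-0.326)·(2.6,4.15) + 0.326·(2.64,5.73) = (2.6130,4.6651)
  v3: (1-0.326)·(-1.33,3.06) + 0.326·(-3.57,8.35) = (-2.0602,4.7845)
  v4: (1-0.326)·(-3.62,0.98) + 0.326·(-9.97,3.55) = (-5.6901,1.8178)
  v5: (1-0.326)·(-3.97,-2.34) + 0.326·(-6.9,-2.92) = (-4.9252,-2.5291)
  v6: (1-0.326)·(-1.17,-4.22) + 0.326·(-2.64,-7.32) = (-1.6492,-5.2306)
  v7: (1-0.326)·(3.3,-3.33) + 0.326·(5.61,-5.05) = (4.0531,-3.8907)
Shoelace sum Σ(x_i·y_{i+1} − x_{i+1}·y_i):
  i=1: 5.0670·4.6651 − 2.6130·1.1909 = +20.5262 (running +20.5262)
  i=2: 2.6130·4.7845 − -2.0602·4.6651 = +22.1134 (running +42.6396)
  i=3: -2.0602·1.8178 − -5.6901·4.7845 = +23.4794 (running +66.1189)
  i=4: -5.6901·-2.5291 − -4.9252·1.8178 = +23.3438 (running +89.4627)
  i=5: -4.9252·-5.2306 − -1.6492·-2.5291 = +21.5906 (running +111.0534)
  i=6: -1.6492·-3.8907 − 4.0531·-5.2306 = +27.6166 (running +138.6700)
  i=7: 4.0531·1.1909 − 5.0670·-3.8907 = +24.5414 (running +163.2113)
Area = |Σ|/2 = |163.2113|/2 = 81.6057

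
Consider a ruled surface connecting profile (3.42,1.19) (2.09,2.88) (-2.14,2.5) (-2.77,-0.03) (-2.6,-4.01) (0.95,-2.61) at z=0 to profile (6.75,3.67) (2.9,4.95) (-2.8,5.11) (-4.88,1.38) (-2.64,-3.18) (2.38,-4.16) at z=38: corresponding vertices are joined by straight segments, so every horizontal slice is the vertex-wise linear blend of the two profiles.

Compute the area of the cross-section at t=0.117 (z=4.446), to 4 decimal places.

Cross-section at t=0.117: each vertex is (1-t)·p0[i] + t·p1[i].
  v1: (1-0.117)·(3.42,1.19) + 0.117·(6.75,3.67) = (3.8096,1.4802)
  v2: (1-0.117)·(2.09,2.88) + 0.117·(2.9,4.95) = (2.1848,3.1222)
  v3: (1-0.117)·(-2.14,2.5) + 0.117·(-2.8,5.11) = (-2.2172,2.8054)
  v4: (1-0.117)·(-2.77,-0.03) + 0.117·(-4.88,1.38) = (-3.0169,0.1350)
  v5: (1-0.117)·(-2.6,-4.01) + 0.117·(-2.64,-3.18) = (-2.6047,-3.9129)
  v6: (1-0.117)·(0.95,-2.61) + 0.117·(2.38,-4.16) = (1.1173,-2.7913)
Shoelace sum Σ(x_i·y_{i+1} − x_{i+1}·y_i):
  i=1: 3.8096·3.1222 − 2.1848·1.4802 = +8.6605 (running +8.6605)
  i=2: 2.1848·2.8054 − -2.2172·3.1222 = +13.0517 (running +21.7122)
  i=3: -2.2172·0.1350 − -3.0169·2.8054 = +8.1642 (running +29.8764)
  i=4: -3.0169·-3.9129 − -2.6047·0.1350 = +12.1562 (running +42.0326)
  i=5: -2.6047·-2.7913 − 1.1173·-3.9129 = +11.6425 (running +53.6751)
  i=6: 1.1173·1.4802 − 3.8096·-2.7913 = +12.2878 (running +65.9628)
Area = |Σ|/2 = |65.9628|/2 = 32.9814

Area at t=0.117: 32.9814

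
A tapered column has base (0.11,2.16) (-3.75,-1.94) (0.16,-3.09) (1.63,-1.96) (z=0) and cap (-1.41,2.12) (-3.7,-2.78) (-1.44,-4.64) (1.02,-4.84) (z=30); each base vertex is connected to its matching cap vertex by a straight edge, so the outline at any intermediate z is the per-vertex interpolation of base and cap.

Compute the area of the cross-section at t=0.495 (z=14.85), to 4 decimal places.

Cross-section at t=0.495: each vertex is (1-t)·p0[i] + t·p1[i].
  v1: (1-0.495)·(0.11,2.16) + 0.495·(-1.41,2.12) = (-0.6424,2.1402)
  v2: (1-0.495)·(-3.75,-1.94) + 0.495·(-3.7,-2.78) = (-3.7252,-2.3558)
  v3: (1-0.495)·(0.16,-3.09) + 0.495·(-1.44,-4.64) = (-0.6320,-3.8572)
  v4: (1-0.495)·(1.63,-1.96) + 0.495·(1.02,-4.84) = (1.3280,-3.3856)
Shoelace sum Σ(x_i·y_{i+1} − x_{i+1}·y_i):
  i=1: -0.6424·-2.3558 − -3.7252·2.1402 = +9.4861 (running +9.4861)
  i=2: -3.7252·-3.8572 − -0.6320·-2.3558 = +12.8804 (running +22.3665)
  i=3: -0.6320·-3.3856 − 1.3280·-3.8572 = +7.2623 (running +29.6288)
  i=4: 1.3280·2.1402 − -0.6424·-3.3856 = +0.6674 (running +30.2962)
Area = |Σ|/2 = |30.2962|/2 = 15.1481

Area at t=0.495: 15.1481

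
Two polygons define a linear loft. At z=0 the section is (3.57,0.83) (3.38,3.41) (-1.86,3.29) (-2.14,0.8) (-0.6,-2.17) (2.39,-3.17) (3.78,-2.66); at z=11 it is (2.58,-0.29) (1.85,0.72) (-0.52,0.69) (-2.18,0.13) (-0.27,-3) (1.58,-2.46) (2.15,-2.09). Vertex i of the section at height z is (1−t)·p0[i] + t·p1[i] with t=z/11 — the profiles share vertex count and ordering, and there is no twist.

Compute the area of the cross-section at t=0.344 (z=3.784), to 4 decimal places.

Area at t=0.344: 23.6045

Cross-section at t=0.344: each vertex is (1-t)·p0[i] + t·p1[i].
  v1: (1-0.344)·(3.57,0.83) + 0.344·(2.58,-0.29) = (3.2294,0.4447)
  v2: (1-0.344)·(3.38,3.41) + 0.344·(1.85,0.72) = (2.8537,2.4846)
  v3: (1-0.344)·(-1.86,3.29) + 0.344·(-0.52,0.69) = (-1.3990,2.3956)
  v4: (1-0.344)·(-2.14,0.8) + 0.344·(-2.18,0.13) = (-2.1538,0.5695)
  v5: (1-0.344)·(-0.6,-2.17) + 0.344·(-0.27,-3) = (-0.4865,-2.4555)
  v6: (1-0.344)·(2.39,-3.17) + 0.344·(1.58,-2.46) = (2.1114,-2.9258)
  v7: (1-0.344)·(3.78,-2.66) + 0.344·(2.15,-2.09) = (3.2193,-2.4639)
Shoelace sum Σ(x_i·y_{i+1} − x_{i+1}·y_i):
  i=1: 3.2294·2.4846 − 2.8537·0.4447 = +6.7549 (running +6.7549)
  i=2: 2.8537·2.3956 − -1.3990·2.4846 = +10.3124 (running +17.0673)
  i=3: -1.3990·0.5695 − -2.1538·2.3956 = +4.3628 (running +21.4301)
  i=4: -2.1538·-2.4555 − -0.4865·0.5695 = +5.5657 (running +26.9957)
  i=5: -0.4865·-2.9258 − 2.1114·-2.4555 = +6.6078 (running +33.6035)
  i=6: 2.1114·-2.4639 − 3.2193·-2.9258 = +4.2166 (running +37.8201)
  i=7: 3.2193·0.4447 − 3.2294·-2.4639 = +9.3888 (running +47.2089)
Area = |Σ|/2 = |47.2089|/2 = 23.6045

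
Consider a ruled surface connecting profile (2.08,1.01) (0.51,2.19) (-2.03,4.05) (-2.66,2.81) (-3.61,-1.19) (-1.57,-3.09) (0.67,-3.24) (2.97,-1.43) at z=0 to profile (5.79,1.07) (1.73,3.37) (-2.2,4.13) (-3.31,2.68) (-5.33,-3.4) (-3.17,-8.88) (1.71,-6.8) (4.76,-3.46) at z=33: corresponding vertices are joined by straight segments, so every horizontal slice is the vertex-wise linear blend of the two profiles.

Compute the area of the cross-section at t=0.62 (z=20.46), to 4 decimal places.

Area at t=0.62: 66.1950

Cross-section at t=0.62: each vertex is (1-t)·p0[i] + t·p1[i].
  v1: (1-0.62)·(2.08,1.01) + 0.62·(5.79,1.07) = (4.3802,1.0472)
  v2: (1-0.62)·(0.51,2.19) + 0.62·(1.73,3.37) = (1.2664,2.9216)
  v3: (1-0.62)·(-2.03,4.05) + 0.62·(-2.2,4.13) = (-2.1354,4.0996)
  v4: (1-0.62)·(-2.66,2.81) + 0.62·(-3.31,2.68) = (-3.0630,2.7294)
  v5: (1-0.62)·(-3.61,-1.19) + 0.62·(-5.33,-3.4) = (-4.6764,-2.5602)
  v6: (1-0.62)·(-1.57,-3.09) + 0.62·(-3.17,-8.88) = (-2.5620,-6.6798)
  v7: (1-0.62)·(0.67,-3.24) + 0.62·(1.71,-6.8) = (1.3148,-5.4472)
  v8: (1-0.62)·(2.97,-1.43) + 0.62·(4.76,-3.46) = (4.0798,-2.6886)
Shoelace sum Σ(x_i·y_{i+1} − x_{i+1}·y_i):
  i=1: 4.3802·2.9216 − 1.2664·1.0472 = +11.4710 (running +11.4710)
  i=2: 1.2664·4.0996 − -2.1354·2.9216 = +11.4305 (running +22.9015)
  i=3: -2.1354·2.7294 − -3.0630·4.0996 = +6.7287 (running +29.6303)
  i=4: -3.0630·-2.5602 − -4.6764·2.7294 = +20.6057 (running +50.2359)
  i=5: -4.6764·-6.6798 − -2.5620·-2.5602 = +24.6782 (running +74.9141)
  i=6: -2.5620·-5.4472 − 1.3148·-6.6798 = +22.7383 (running +97.6524)
  i=7: 1.3148·-2.6886 − 4.0798·-5.4472 = +18.6885 (running +116.3409)
  i=8: 4.0798·1.0472 − 4.3802·-2.6886 = +16.0490 (running +132.3899)
Area = |Σ|/2 = |132.3899|/2 = 66.1950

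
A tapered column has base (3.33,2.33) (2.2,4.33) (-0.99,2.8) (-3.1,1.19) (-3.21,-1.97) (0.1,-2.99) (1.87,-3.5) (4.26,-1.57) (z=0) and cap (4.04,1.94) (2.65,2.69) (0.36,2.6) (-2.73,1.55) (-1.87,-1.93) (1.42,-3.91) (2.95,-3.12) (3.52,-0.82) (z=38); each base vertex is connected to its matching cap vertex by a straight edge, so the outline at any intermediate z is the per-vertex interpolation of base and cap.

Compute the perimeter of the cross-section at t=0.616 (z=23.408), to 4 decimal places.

Cross-section at t=0.616: each vertex is (1-t)·p0[i] + t·p1[i].
  v1: (1-0.616)·(3.33,2.33) + 0.616·(4.04,1.94) = (3.7674,2.0898)
  v2: (1-0.616)·(2.2,4.33) + 0.616·(2.65,2.69) = (2.4772,3.3198)
  v3: (1-0.616)·(-0.99,2.8) + 0.616·(0.36,2.6) = (-0.1584,2.6768)
  v4: (1-0.616)·(-3.1,1.19) + 0.616·(-2.73,1.55) = (-2.8721,1.4118)
  v5: (1-0.616)·(-3.21,-1.97) + 0.616·(-1.87,-1.93) = (-2.3846,-1.9454)
  v6: (1-0.616)·(0.1,-2.99) + 0.616·(1.42,-3.91) = (0.9131,-3.5567)
  v7: (1-0.616)·(1.87,-3.5) + 0.616·(2.95,-3.12) = (2.5353,-3.2659)
  v8: (1-0.616)·(4.26,-1.57) + 0.616·(3.52,-0.82) = (3.8042,-1.1080)
Perimeter = Σ |v_{i+1} − v_i|:
  edge 1→2: √(-1.2902² + 1.2300²) = 1.7825 (running 1.7825)
  edge 2→3: √(-2.6356² + -0.6430²) = 2.7129 (running 4.4954)
  edge 3→4: √(-2.7137² + -1.2650²) = 2.9941 (running 7.4895)
  edge 4→5: √(0.4875² + -3.3571²) = 3.3923 (running 10.8818)
  edge 5→6: √(3.2977² + -1.6114²) = 3.6703 (running 14.5521)
  edge 6→7: √(1.6222² + 0.2908²) = 1.6480 (running 16.2001)
  edge 7→8: √(1.2689² + 2.1579²) = 2.5033 (running 18.7035)
  edge 8→1: √(-0.0368² + 3.1978²) = 3.1980 (running 21.9014)
Perimeter = 21.9014

Perimeter at t=0.616: 21.9014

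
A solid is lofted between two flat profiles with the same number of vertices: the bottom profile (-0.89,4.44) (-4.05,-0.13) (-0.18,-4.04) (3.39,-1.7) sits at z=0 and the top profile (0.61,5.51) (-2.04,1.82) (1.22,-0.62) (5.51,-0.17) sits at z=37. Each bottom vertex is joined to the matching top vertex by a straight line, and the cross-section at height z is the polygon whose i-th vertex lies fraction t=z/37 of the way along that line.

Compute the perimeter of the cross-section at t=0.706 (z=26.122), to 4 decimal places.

Cross-section at t=0.706: each vertex is (1-t)·p0[i] + t·p1[i].
  v1: (1-0.706)·(-0.89,4.44) + 0.706·(0.61,5.51) = (0.1690,5.1954)
  v2: (1-0.706)·(-4.05,-0.13) + 0.706·(-2.04,1.82) = (-2.6309,1.2467)
  v3: (1-0.706)·(-0.18,-4.04) + 0.706·(1.22,-0.62) = (0.8084,-1.6255)
  v4: (1-0.706)·(3.39,-1.7) + 0.706·(5.51,-0.17) = (4.8867,-0.6198)
Perimeter = Σ |v_{i+1} − v_i|:
  edge 1→2: √(-2.7999² + -3.9487²) = 4.8407 (running 4.8407)
  edge 2→3: √(3.4393² + -2.8722²) = 4.4809 (running 9.3216)
  edge 3→4: √(4.0783² + 1.0057²) = 4.2005 (running 13.5220)
  edge 4→1: √(-4.7177² + 5.8152²) = 7.4883 (running 21.0103)
Perimeter = 21.0103

Perimeter at t=0.706: 21.0103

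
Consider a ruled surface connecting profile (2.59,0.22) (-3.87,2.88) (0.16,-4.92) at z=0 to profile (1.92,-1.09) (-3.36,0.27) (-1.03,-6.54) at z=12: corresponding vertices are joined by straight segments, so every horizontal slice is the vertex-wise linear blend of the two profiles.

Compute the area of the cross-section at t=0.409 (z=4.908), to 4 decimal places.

Cross-section at t=0.409: each vertex is (1-t)·p0[i] + t·p1[i].
  v1: (1-0.409)·(2.59,0.22) + 0.409·(1.92,-1.09) = (2.3160,-0.3158)
  v2: (1-0.409)·(-3.87,2.88) + 0.409·(-3.36,0.27) = (-3.6614,1.8125)
  v3: (1-0.409)·(0.16,-4.92) + 0.409·(-1.03,-6.54) = (-0.3267,-5.5826)
Shoelace sum Σ(x_i·y_{i+1} − x_{i+1}·y_i):
  i=1: 2.3160·1.8125 − -3.6614·-0.3158 = +3.0415 (running +3.0415)
  i=2: -3.6614·-5.5826 − -0.3267·1.8125 = +21.0323 (running +24.0738)
  i=3: -0.3267·-0.3158 − 2.3160·-5.5826 = +13.0323 (running +37.1060)
Area = |Σ|/2 = |37.1060|/2 = 18.5530

Area at t=0.409: 18.5530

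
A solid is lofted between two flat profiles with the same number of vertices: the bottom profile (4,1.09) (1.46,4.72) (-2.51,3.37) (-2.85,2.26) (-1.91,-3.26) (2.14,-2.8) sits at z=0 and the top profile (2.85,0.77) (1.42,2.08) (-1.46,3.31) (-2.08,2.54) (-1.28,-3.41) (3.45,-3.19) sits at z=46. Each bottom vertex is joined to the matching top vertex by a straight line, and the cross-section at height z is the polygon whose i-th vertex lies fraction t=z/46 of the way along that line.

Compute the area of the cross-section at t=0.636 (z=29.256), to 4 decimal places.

Area at t=0.636: 30.5985

Cross-section at t=0.636: each vertex is (1-t)·p0[i] + t·p1[i].
  v1: (1-0.636)·(4,1.09) + 0.636·(2.85,0.77) = (3.2686,0.8865)
  v2: (1-0.636)·(1.46,4.72) + 0.636·(1.42,2.08) = (1.4346,3.0410)
  v3: (1-0.636)·(-2.51,3.37) + 0.636·(-1.46,3.31) = (-1.8422,3.3318)
  v4: (1-0.636)·(-2.85,2.26) + 0.636·(-2.08,2.54) = (-2.3603,2.4381)
  v5: (1-0.636)·(-1.91,-3.26) + 0.636·(-1.28,-3.41) = (-1.5093,-3.3554)
  v6: (1-0.636)·(2.14,-2.8) + 0.636·(3.45,-3.19) = (2.9732,-3.0480)
Shoelace sum Σ(x_i·y_{i+1} − x_{i+1}·y_i):
  i=1: 3.2686·3.0410 − 1.4346·0.8865 = +8.6680 (running +8.6680)
  i=2: 1.4346·3.3318 − -1.8422·3.0410 = +10.3818 (running +19.0498)
  i=3: -1.8422·2.4381 − -2.3603·3.3318 = +3.3726 (running +22.4224)
  i=4: -2.3603·-3.3554 − -1.5093·2.4381 = +11.5995 (running +34.0219)
  i=5: -1.5093·-3.0480 − 2.9732·-3.3554 = +14.5766 (running +48.5985)
  i=6: 2.9732·0.8865 − 3.2686·-3.0480 = +12.5985 (running +61.1970)
Area = |Σ|/2 = |61.1970|/2 = 30.5985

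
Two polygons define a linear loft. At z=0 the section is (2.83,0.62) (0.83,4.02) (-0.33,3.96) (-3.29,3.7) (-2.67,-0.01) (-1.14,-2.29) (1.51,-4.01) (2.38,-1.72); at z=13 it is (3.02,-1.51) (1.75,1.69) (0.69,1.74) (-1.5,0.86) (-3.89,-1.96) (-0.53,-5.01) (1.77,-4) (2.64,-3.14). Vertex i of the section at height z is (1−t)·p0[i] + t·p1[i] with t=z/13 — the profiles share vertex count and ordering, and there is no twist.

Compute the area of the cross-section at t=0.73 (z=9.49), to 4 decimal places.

Area at t=0.73: 30.2236

Cross-section at t=0.73: each vertex is (1-t)·p0[i] + t·p1[i].
  v1: (1-0.73)·(2.83,0.62) + 0.73·(3.02,-1.51) = (2.9687,-0.9349)
  v2: (1-0.73)·(0.83,4.02) + 0.73·(1.75,1.69) = (1.5016,2.3191)
  v3: (1-0.73)·(-0.33,3.96) + 0.73·(0.69,1.74) = (0.4146,2.3394)
  v4: (1-0.73)·(-3.29,3.7) + 0.73·(-1.5,0.86) = (-1.9833,1.6268)
  v5: (1-0.73)·(-2.67,-0.01) + 0.73·(-3.89,-1.96) = (-3.5606,-1.4335)
  v6: (1-0.73)·(-1.14,-2.29) + 0.73·(-0.53,-5.01) = (-0.6947,-4.2756)
  v7: (1-0.73)·(1.51,-4.01) + 0.73·(1.77,-4) = (1.6998,-4.0027)
  v8: (1-0.73)·(2.38,-1.72) + 0.73·(2.64,-3.14) = (2.5698,-2.7566)
Shoelace sum Σ(x_i·y_{i+1} − x_{i+1}·y_i):
  i=1: 2.9687·2.3191 − 1.5016·-0.9349 = +8.2886 (running +8.2886)
  i=2: 1.5016·2.3394 − 0.4146·2.3191 = +2.5513 (running +10.8399)
  i=3: 0.4146·1.6268 − -1.9833·2.3394 = +5.3142 (running +16.1541)
  i=4: -1.9833·-1.4335 − -3.5606·1.6268 = +8.6354 (running +24.7896)
  i=5: -3.5606·-4.2756 − -0.6947·-1.4335 = +14.2278 (running +39.0174)
  i=6: -0.6947·-4.0027 − 1.6998·-4.2756 = +10.0483 (running +49.0657)
  i=7: 1.6998·-2.7566 − 2.5698·-4.0027 = +5.6005 (running +54.6662)
  i=8: 2.5698·-0.9349 − 2.9687·-2.7566 = +5.7810 (running +60.4472)
Area = |Σ|/2 = |60.4472|/2 = 30.2236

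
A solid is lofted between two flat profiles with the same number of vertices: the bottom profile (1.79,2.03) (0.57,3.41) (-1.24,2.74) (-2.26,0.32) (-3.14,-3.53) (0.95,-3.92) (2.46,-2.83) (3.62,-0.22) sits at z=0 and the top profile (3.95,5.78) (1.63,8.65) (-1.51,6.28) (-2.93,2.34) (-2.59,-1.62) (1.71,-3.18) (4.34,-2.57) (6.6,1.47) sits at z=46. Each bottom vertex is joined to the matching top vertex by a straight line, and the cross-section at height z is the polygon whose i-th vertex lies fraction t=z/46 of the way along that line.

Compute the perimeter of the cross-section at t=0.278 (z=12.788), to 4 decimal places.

Perimeter at t=0.278: 24.8996

Cross-section at t=0.278: each vertex is (1-t)·p0[i] + t·p1[i].
  v1: (1-0.278)·(1.79,2.03) + 0.278·(3.95,5.78) = (2.3905,3.0725)
  v2: (1-0.278)·(0.57,3.41) + 0.278·(1.63,8.65) = (0.8647,4.8667)
  v3: (1-0.278)·(-1.24,2.74) + 0.278·(-1.51,6.28) = (-1.3151,3.7241)
  v4: (1-0.278)·(-2.26,0.32) + 0.278·(-2.93,2.34) = (-2.4463,0.8816)
  v5: (1-0.278)·(-3.14,-3.53) + 0.278·(-2.59,-1.62) = (-2.9871,-2.9990)
  v6: (1-0.278)·(0.95,-3.92) + 0.278·(1.71,-3.18) = (1.1613,-3.7143)
  v7: (1-0.278)·(2.46,-2.83) + 0.278·(4.34,-2.57) = (2.9826,-2.7577)
  v8: (1-0.278)·(3.62,-0.22) + 0.278·(6.6,1.47) = (4.4484,0.2498)
Perimeter = Σ |v_{i+1} − v_i|:
  edge 1→2: √(-1.5258² + 1.7942²) = 2.3553 (running 2.3553)
  edge 2→3: √(-2.1797² + -1.1426²) = 2.4611 (running 4.8163)
  edge 3→4: √(-1.1312² + -2.8426²) = 3.0594 (running 7.8757)
  edge 4→5: √(-0.5408² + -3.8806²) = 3.9181 (running 11.7938)
  edge 5→6: √(4.1484² + -0.7153²) = 4.2096 (running 16.0034)
  edge 6→7: √(1.8214² + 0.9566²) = 2.0573 (running 18.0606)
  edge 7→8: √(1.4658² + 3.0075²) = 3.3457 (running 21.4064)
  edge 8→1: √(-2.0580² + 2.8227²) = 3.4932 (running 24.8996)
Perimeter = 24.8996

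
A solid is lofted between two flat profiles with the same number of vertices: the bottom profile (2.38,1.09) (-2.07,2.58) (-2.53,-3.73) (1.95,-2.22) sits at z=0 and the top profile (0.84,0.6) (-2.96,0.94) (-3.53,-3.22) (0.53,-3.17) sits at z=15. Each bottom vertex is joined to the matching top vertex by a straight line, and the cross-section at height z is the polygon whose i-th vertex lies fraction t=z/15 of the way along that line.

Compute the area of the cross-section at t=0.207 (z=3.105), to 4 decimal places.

Area at t=0.207: 20.1921

Cross-section at t=0.207: each vertex is (1-t)·p0[i] + t·p1[i].
  v1: (1-0.207)·(2.38,1.09) + 0.207·(0.84,0.6) = (2.0612,0.9886)
  v2: (1-0.207)·(-2.07,2.58) + 0.207·(-2.96,0.94) = (-2.2542,2.2405)
  v3: (1-0.207)·(-2.53,-3.73) + 0.207·(-3.53,-3.22) = (-2.7370,-3.6244)
  v4: (1-0.207)·(1.95,-2.22) + 0.207·(0.53,-3.17) = (1.6561,-2.4167)
Shoelace sum Σ(x_i·y_{i+1} − x_{i+1}·y_i):
  i=1: 2.0612·2.2405 − -2.2542·0.9886 = +6.8467 (running +6.8467)
  i=2: -2.2542·-3.6244 − -2.7370·2.2405 = +14.3026 (running +21.1493)
  i=3: -2.7370·-2.4167 − 1.6561·-3.6244 = +12.6166 (running +33.7659)
  i=4: 1.6561·0.9886 − 2.0612·-2.4167 = +6.6184 (running +40.3843)
Area = |Σ|/2 = |40.3843|/2 = 20.1921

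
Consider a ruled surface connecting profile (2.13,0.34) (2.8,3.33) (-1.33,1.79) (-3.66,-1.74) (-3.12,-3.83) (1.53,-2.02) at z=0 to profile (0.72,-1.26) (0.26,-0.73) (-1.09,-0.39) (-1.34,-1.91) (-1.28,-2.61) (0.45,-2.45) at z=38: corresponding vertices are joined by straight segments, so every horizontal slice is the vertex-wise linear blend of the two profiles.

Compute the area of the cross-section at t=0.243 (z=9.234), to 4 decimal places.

Area at t=0.243: 18.1328

Cross-section at t=0.243: each vertex is (1-t)·p0[i] + t·p1[i].
  v1: (1-0.243)·(2.13,0.34) + 0.243·(0.72,-1.26) = (1.7874,-0.0488)
  v2: (1-0.243)·(2.8,3.33) + 0.243·(0.26,-0.73) = (2.1828,2.3434)
  v3: (1-0.243)·(-1.33,1.79) + 0.243·(-1.09,-0.39) = (-1.2717,1.2603)
  v4: (1-0.243)·(-3.66,-1.74) + 0.243·(-1.34,-1.91) = (-3.0962,-1.7813)
  v5: (1-0.243)·(-3.12,-3.83) + 0.243·(-1.28,-2.61) = (-2.6729,-3.5335)
  v6: (1-0.243)·(1.53,-2.02) + 0.243·(0.45,-2.45) = (1.2676,-2.1245)
Shoelace sum Σ(x_i·y_{i+1} − x_{i+1}·y_i):
  i=1: 1.7874·2.3434 − 2.1828·-0.0488 = +4.2951 (running +4.2951)
  i=2: 2.1828·1.2603 − -1.2717·2.3434 = +5.7310 (running +10.0260)
  i=3: -1.2717·-1.7813 − -3.0962·1.2603 = +6.1673 (running +16.1934)
  i=4: -3.0962·-3.5335 − -2.6729·-1.7813 = +6.1795 (running +22.3728)
  i=5: -2.6729·-2.1245 − 1.2676·-3.5335 = +10.1575 (running +32.5303)
  i=6: 1.2676·-0.0488 − 1.7874·-2.1245 = +3.7354 (running +36.2657)
Area = |Σ|/2 = |36.2657|/2 = 18.1328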